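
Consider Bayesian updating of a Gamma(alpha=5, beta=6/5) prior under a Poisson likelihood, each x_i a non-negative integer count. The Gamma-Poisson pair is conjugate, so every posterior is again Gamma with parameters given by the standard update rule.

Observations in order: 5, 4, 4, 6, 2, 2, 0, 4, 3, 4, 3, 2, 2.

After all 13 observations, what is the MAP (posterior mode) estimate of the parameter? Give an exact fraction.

obs 1: x=5 → posterior Gamma(10, 11/5)
obs 2: x=4 → posterior Gamma(14, 16/5)
obs 3: x=4 → posterior Gamma(18, 21/5)
obs 4: x=6 → posterior Gamma(24, 26/5)
obs 5: x=2 → posterior Gamma(26, 31/5)
obs 6: x=2 → posterior Gamma(28, 36/5)
obs 7: x=0 → posterior Gamma(28, 41/5)
obs 8: x=4 → posterior Gamma(32, 46/5)
obs 9: x=3 → posterior Gamma(35, 51/5)
obs 10: x=4 → posterior Gamma(39, 56/5)
obs 11: x=3 → posterior Gamma(42, 61/5)
obs 12: x=2 → posterior Gamma(44, 66/5)
obs 13: x=2 → posterior Gamma(46, 71/5)

225/71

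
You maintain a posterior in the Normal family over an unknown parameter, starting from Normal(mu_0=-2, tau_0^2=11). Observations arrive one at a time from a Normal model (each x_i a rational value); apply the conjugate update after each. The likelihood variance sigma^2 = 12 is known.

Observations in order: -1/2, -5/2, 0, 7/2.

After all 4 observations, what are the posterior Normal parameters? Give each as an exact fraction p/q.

mu_0=-37/112, tau_0^2=33/14

obs 1: x=-1/2 → posterior Normal(-59/46, 132/23)
obs 2: x=-5/2 → posterior Normal(-57/34, 66/17)
obs 3: x=0 → posterior Normal(-19/15, 44/15)
obs 4: x=7/2 → posterior Normal(-37/112, 33/14)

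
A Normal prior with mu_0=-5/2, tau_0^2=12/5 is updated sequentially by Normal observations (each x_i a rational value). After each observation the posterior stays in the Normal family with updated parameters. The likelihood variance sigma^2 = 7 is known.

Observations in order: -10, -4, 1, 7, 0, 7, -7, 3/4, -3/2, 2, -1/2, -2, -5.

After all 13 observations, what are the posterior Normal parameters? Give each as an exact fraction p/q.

mu_0=-469/382, tau_0^2=84/191

obs 1: x=-10 → posterior Normal(-415/94, 84/47)
obs 2: x=-4 → posterior Normal(-511/118, 84/59)
obs 3: x=1 → posterior Normal(-487/142, 84/71)
obs 4: x=7 → posterior Normal(-319/166, 84/83)
obs 5: x=0 → posterior Normal(-319/190, 84/95)
obs 6: x=7 → posterior Normal(-151/214, 84/107)
obs 7: x=-7 → posterior Normal(-319/238, 12/17)
obs 8: x=3/4 → posterior Normal(-301/262, 84/131)
obs 9: x=-3/2 → posterior Normal(-337/286, 84/143)
obs 10: x=2 → posterior Normal(-289/310, 84/155)
obs 11: x=-1/2 → posterior Normal(-301/334, 84/167)
obs 12: x=-2 → posterior Normal(-349/358, 84/179)
obs 13: x=-5 → posterior Normal(-469/382, 84/191)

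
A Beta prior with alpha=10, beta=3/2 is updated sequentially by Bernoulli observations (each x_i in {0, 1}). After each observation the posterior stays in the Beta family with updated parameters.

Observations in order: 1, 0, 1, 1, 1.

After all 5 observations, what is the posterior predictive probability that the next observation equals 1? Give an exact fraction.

obs 1: x=1 → posterior Beta(11, 3/2)
obs 2: x=0 → posterior Beta(11, 5/2)
obs 3: x=1 → posterior Beta(12, 5/2)
obs 4: x=1 → posterior Beta(13, 5/2)
obs 5: x=1 → posterior Beta(14, 5/2)

28/33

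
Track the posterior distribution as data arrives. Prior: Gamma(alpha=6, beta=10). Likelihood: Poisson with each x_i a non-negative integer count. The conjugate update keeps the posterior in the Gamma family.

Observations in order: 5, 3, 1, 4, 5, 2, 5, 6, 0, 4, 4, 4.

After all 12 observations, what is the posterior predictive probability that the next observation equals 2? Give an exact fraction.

735948541562480871913571100757426225375782118759277088377998095155200/2806206568815996453517295598842263495093850076703159313599472092894727

obs 1: x=5 → posterior Gamma(11, 11)
obs 2: x=3 → posterior Gamma(14, 12)
obs 3: x=1 → posterior Gamma(15, 13)
obs 4: x=4 → posterior Gamma(19, 14)
obs 5: x=5 → posterior Gamma(24, 15)
obs 6: x=2 → posterior Gamma(26, 16)
obs 7: x=5 → posterior Gamma(31, 17)
obs 8: x=6 → posterior Gamma(37, 18)
obs 9: x=0 → posterior Gamma(37, 19)
obs 10: x=4 → posterior Gamma(41, 20)
obs 11: x=4 → posterior Gamma(45, 21)
obs 12: x=4 → posterior Gamma(49, 22)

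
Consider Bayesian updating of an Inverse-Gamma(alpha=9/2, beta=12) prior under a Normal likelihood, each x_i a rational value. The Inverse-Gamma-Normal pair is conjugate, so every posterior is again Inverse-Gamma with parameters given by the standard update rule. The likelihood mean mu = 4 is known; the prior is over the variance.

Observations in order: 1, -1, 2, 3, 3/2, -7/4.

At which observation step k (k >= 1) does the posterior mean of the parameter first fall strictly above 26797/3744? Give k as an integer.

k = 6

obs 1: x=1 → posterior Inverse-Gamma(5, 33/2)
obs 2: x=-1 → posterior Inverse-Gamma(11/2, 29)
obs 3: x=2 → posterior Inverse-Gamma(6, 31)
obs 4: x=3 → posterior Inverse-Gamma(13/2, 63/2)
obs 5: x=3/2 → posterior Inverse-Gamma(7, 277/8)
obs 6: x=-7/4 → posterior Inverse-Gamma(15/2, 1637/32)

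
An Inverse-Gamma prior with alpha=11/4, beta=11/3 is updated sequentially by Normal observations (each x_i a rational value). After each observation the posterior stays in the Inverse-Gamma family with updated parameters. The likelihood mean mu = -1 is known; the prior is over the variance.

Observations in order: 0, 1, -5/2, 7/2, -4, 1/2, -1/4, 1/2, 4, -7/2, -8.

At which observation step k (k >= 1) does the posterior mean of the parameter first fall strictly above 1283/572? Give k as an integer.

obs 1: x=0 → posterior Inverse-Gamma(13/4, 25/6)
obs 2: x=1 → posterior Inverse-Gamma(15/4, 37/6)
obs 3: x=-5/2 → posterior Inverse-Gamma(17/4, 175/24)
obs 4: x=7/2 → posterior Inverse-Gamma(19/4, 209/12)
obs 5: x=-4 → posterior Inverse-Gamma(21/4, 263/12)
obs 6: x=1/2 → posterior Inverse-Gamma(23/4, 553/24)
obs 7: x=-1/4 → posterior Inverse-Gamma(25/4, 2239/96)
obs 8: x=1/2 → posterior Inverse-Gamma(27/4, 2347/96)
obs 9: x=4 → posterior Inverse-Gamma(29/4, 3547/96)
obs 10: x=-7/2 → posterior Inverse-Gamma(31/4, 3847/96)
obs 11: x=-8 → posterior Inverse-Gamma(33/4, 6199/96)

k = 3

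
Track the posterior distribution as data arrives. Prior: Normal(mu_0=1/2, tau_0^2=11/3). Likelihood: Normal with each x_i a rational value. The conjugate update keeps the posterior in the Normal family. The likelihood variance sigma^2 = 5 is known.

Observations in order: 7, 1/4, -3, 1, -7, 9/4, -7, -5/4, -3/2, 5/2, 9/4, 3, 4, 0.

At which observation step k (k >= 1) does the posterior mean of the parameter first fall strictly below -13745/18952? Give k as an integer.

obs 1: x=7 → posterior Normal(13/4, 55/26)
obs 2: x=1/4 → posterior Normal(349/148, 55/37)
obs 3: x=-3 → posterior Normal(217/192, 55/48)
obs 4: x=1 → posterior Normal(261/236, 55/59)
obs 5: x=-7 → posterior Normal(-47/280, 11/14)
obs 6: x=9/4 → posterior Normal(13/81, 55/81)
obs 7: x=-7 → posterior Normal(-16/23, 55/92)
obs 8: x=-5/4 → posterior Normal(-311/412, 55/103)
obs 9: x=-3/2 → posterior Normal(-377/456, 55/114)
obs 10: x=5/2 → posterior Normal(-267/500, 11/25)
obs 11: x=9/4 → posterior Normal(-21/68, 55/136)
obs 12: x=3 → posterior Normal(-3/49, 55/147)
obs 13: x=4 → posterior Normal(35/158, 55/158)
obs 14: x=0 → posterior Normal(35/169, 55/169)

k = 8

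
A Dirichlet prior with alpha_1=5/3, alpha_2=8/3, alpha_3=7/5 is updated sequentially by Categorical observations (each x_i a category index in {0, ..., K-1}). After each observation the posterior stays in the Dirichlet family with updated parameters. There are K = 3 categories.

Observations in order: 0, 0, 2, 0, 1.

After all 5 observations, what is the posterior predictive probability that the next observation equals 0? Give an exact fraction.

obs 1: x=0 → posterior Dirichlet(8/3, 8/3, 7/5)
obs 2: x=0 → posterior Dirichlet(11/3, 8/3, 7/5)
obs 3: x=2 → posterior Dirichlet(11/3, 8/3, 12/5)
obs 4: x=0 → posterior Dirichlet(14/3, 8/3, 12/5)
obs 5: x=1 → posterior Dirichlet(14/3, 11/3, 12/5)

10/23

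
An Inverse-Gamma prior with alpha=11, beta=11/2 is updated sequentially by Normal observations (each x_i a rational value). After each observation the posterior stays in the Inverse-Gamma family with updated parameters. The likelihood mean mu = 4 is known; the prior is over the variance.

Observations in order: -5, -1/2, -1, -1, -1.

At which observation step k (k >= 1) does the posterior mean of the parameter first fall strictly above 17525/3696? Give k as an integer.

obs 1: x=-5 → posterior Inverse-Gamma(23/2, 46)
obs 2: x=-1/2 → posterior Inverse-Gamma(12, 449/8)
obs 3: x=-1 → posterior Inverse-Gamma(25/2, 549/8)
obs 4: x=-1 → posterior Inverse-Gamma(13, 649/8)
obs 5: x=-1 → posterior Inverse-Gamma(27/2, 749/8)

k = 2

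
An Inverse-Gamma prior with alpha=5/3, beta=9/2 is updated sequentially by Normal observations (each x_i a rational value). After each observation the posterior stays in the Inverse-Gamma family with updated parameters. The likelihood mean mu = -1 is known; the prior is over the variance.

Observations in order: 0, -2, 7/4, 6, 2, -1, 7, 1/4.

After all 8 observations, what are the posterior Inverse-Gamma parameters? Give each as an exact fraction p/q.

alpha=17/3, beta=1137/16

obs 1: x=0 → posterior Inverse-Gamma(13/6, 5)
obs 2: x=-2 → posterior Inverse-Gamma(8/3, 11/2)
obs 3: x=7/4 → posterior Inverse-Gamma(19/6, 297/32)
obs 4: x=6 → posterior Inverse-Gamma(11/3, 1081/32)
obs 5: x=2 → posterior Inverse-Gamma(25/6, 1225/32)
obs 6: x=-1 → posterior Inverse-Gamma(14/3, 1225/32)
obs 7: x=7 → posterior Inverse-Gamma(31/6, 2249/32)
obs 8: x=1/4 → posterior Inverse-Gamma(17/3, 1137/16)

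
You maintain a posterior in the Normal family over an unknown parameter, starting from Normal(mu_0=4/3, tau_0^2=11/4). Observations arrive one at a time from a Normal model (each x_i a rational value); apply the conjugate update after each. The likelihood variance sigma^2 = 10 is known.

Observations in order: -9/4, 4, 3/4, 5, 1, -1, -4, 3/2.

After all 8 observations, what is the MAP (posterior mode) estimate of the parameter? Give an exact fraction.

obs 1: x=-9/4 → posterior Normal(343/612, 110/51)
obs 2: x=4 → posterior Normal(871/744, 55/31)
obs 3: x=3/4 → posterior Normal(485/438, 110/73)
obs 4: x=5 → posterior Normal(815/504, 55/42)
obs 5: x=1 → posterior Normal(881/570, 22/19)
obs 6: x=-1 → posterior Normal(815/636, 55/53)
obs 7: x=-4 → posterior Normal(551/702, 110/117)
obs 8: x=3/2 → posterior Normal(325/384, 55/64)

325/384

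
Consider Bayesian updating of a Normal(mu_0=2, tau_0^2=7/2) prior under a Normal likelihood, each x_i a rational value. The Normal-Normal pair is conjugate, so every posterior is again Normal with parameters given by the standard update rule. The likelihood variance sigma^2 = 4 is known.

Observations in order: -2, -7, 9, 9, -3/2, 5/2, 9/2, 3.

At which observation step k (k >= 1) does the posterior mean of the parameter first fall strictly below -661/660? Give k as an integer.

obs 1: x=-2 → posterior Normal(2/15, 28/15)
obs 2: x=-7 → posterior Normal(-47/22, 14/11)
obs 3: x=9 → posterior Normal(16/29, 28/29)
obs 4: x=9 → posterior Normal(79/36, 7/9)
obs 5: x=-3/2 → posterior Normal(137/86, 28/43)
obs 6: x=5/2 → posterior Normal(43/25, 14/25)
obs 7: x=9/2 → posterior Normal(235/114, 28/57)
obs 8: x=3 → posterior Normal(277/128, 7/16)

k = 2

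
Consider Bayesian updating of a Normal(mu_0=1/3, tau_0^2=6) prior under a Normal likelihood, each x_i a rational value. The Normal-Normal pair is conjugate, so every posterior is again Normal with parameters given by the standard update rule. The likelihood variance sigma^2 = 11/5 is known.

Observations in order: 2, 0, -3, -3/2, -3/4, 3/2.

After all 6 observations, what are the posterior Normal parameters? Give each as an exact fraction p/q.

mu_0=-293/1146, tau_0^2=66/191

obs 1: x=2 → posterior Normal(191/123, 66/41)
obs 2: x=0 → posterior Normal(191/213, 66/71)
obs 3: x=-3 → posterior Normal(-79/303, 66/101)
obs 4: x=-3/2 → posterior Normal(-214/393, 66/131)
obs 5: x=-3/4 → posterior Normal(-563/966, 66/161)
obs 6: x=3/2 → posterior Normal(-293/1146, 66/191)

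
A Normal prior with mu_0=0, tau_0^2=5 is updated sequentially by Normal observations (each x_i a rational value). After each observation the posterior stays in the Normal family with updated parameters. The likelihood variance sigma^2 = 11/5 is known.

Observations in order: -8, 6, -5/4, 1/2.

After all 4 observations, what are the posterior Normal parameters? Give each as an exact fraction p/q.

mu_0=-275/444, tau_0^2=55/111

obs 1: x=-8 → posterior Normal(-50/9, 55/36)
obs 2: x=6 → posterior Normal(-50/61, 55/61)
obs 3: x=-5/4 → posterior Normal(-325/344, 55/86)
obs 4: x=1/2 → posterior Normal(-275/444, 55/111)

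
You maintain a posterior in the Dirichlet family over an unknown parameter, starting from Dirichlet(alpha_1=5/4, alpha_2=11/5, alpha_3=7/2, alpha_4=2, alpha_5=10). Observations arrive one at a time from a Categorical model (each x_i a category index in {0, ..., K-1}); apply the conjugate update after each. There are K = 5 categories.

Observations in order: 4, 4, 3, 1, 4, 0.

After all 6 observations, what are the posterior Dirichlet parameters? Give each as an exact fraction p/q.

obs 1: x=4 → posterior Dirichlet(5/4, 11/5, 7/2, 2, 11)
obs 2: x=4 → posterior Dirichlet(5/4, 11/5, 7/2, 2, 12)
obs 3: x=3 → posterior Dirichlet(5/4, 11/5, 7/2, 3, 12)
obs 4: x=1 → posterior Dirichlet(5/4, 16/5, 7/2, 3, 12)
obs 5: x=4 → posterior Dirichlet(5/4, 16/5, 7/2, 3, 13)
obs 6: x=0 → posterior Dirichlet(9/4, 16/5, 7/2, 3, 13)

alpha_1=9/4, alpha_2=16/5, alpha_3=7/2, alpha_4=3, alpha_5=13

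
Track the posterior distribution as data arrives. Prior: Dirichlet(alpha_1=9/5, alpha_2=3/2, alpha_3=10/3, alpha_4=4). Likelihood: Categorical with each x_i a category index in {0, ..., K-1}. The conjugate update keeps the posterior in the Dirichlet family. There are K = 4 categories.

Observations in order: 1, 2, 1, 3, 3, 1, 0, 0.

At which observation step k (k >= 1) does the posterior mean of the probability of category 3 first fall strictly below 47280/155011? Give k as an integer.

obs 1: x=1 → posterior Dirichlet(9/5, 5/2, 10/3, 4)
obs 2: x=2 → posterior Dirichlet(9/5, 5/2, 13/3, 4)
obs 3: x=1 → posterior Dirichlet(9/5, 7/2, 13/3, 4)
obs 4: x=3 → posterior Dirichlet(9/5, 7/2, 13/3, 5)
obs 5: x=3 → posterior Dirichlet(9/5, 7/2, 13/3, 6)
obs 6: x=1 → posterior Dirichlet(9/5, 9/2, 13/3, 6)
obs 7: x=0 → posterior Dirichlet(14/5, 9/2, 13/3, 6)
obs 8: x=0 → posterior Dirichlet(19/5, 9/2, 13/3, 6)

k = 3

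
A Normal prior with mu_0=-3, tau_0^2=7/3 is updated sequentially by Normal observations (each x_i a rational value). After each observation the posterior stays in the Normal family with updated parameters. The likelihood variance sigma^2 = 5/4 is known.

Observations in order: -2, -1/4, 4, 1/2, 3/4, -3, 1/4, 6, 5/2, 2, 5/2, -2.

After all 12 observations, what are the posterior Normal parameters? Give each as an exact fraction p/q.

obs 1: x=-2 → posterior Normal(-101/43, 35/43)
obs 2: x=-1/4 → posterior Normal(-108/71, 35/71)
obs 3: x=4 → posterior Normal(4/99, 35/99)
obs 4: x=1/2 → posterior Normal(18/127, 35/127)
obs 5: x=3/4 → posterior Normal(39/155, 7/31)
obs 6: x=-3 → posterior Normal(-15/61, 35/183)
obs 7: x=1/4 → posterior Normal(-38/211, 35/211)
obs 8: x=6 → posterior Normal(130/239, 35/239)
obs 9: x=5/2 → posterior Normal(200/267, 35/267)
obs 10: x=2 → posterior Normal(256/295, 7/59)
obs 11: x=5/2 → posterior Normal(326/323, 35/323)
obs 12: x=-2 → posterior Normal(10/13, 35/351)

mu_0=10/13, tau_0^2=35/351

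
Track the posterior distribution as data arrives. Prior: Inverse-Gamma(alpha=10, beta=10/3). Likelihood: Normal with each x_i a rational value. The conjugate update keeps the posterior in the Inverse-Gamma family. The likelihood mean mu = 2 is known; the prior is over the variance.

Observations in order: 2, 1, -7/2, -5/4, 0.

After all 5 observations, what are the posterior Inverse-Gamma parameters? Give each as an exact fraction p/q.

obs 1: x=2 → posterior Inverse-Gamma(21/2, 10/3)
obs 2: x=1 → posterior Inverse-Gamma(11, 23/6)
obs 3: x=-7/2 → posterior Inverse-Gamma(23/2, 455/24)
obs 4: x=-5/4 → posterior Inverse-Gamma(12, 2327/96)
obs 5: x=0 → posterior Inverse-Gamma(25/2, 2519/96)

alpha=25/2, beta=2519/96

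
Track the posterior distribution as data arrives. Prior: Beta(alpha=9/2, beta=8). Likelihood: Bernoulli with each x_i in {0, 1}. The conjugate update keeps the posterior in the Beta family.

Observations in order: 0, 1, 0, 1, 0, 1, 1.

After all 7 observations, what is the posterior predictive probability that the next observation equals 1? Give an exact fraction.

obs 1: x=0 → posterior Beta(9/2, 9)
obs 2: x=1 → posterior Beta(11/2, 9)
obs 3: x=0 → posterior Beta(11/2, 10)
obs 4: x=1 → posterior Beta(13/2, 10)
obs 5: x=0 → posterior Beta(13/2, 11)
obs 6: x=1 → posterior Beta(15/2, 11)
obs 7: x=1 → posterior Beta(17/2, 11)

17/39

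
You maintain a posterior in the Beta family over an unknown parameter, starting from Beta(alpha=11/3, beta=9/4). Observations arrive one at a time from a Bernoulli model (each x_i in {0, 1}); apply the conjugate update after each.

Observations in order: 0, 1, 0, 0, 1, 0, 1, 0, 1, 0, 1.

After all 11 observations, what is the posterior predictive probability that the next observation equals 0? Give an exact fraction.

99/203

obs 1: x=0 → posterior Beta(11/3, 13/4)
obs 2: x=1 → posterior Beta(14/3, 13/4)
obs 3: x=0 → posterior Beta(14/3, 17/4)
obs 4: x=0 → posterior Beta(14/3, 21/4)
obs 5: x=1 → posterior Beta(17/3, 21/4)
obs 6: x=0 → posterior Beta(17/3, 25/4)
obs 7: x=1 → posterior Beta(20/3, 25/4)
obs 8: x=0 → posterior Beta(20/3, 29/4)
obs 9: x=1 → posterior Beta(23/3, 29/4)
obs 10: x=0 → posterior Beta(23/3, 33/4)
obs 11: x=1 → posterior Beta(26/3, 33/4)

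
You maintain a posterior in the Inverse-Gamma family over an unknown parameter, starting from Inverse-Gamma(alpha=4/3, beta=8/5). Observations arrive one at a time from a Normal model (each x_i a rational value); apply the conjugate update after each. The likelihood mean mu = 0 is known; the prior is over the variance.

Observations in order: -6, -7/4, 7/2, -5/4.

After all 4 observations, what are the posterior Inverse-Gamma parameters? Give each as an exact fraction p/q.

alpha=10/3, beta=2243/80

obs 1: x=-6 → posterior Inverse-Gamma(11/6, 98/5)
obs 2: x=-7/4 → posterior Inverse-Gamma(7/3, 3381/160)
obs 3: x=7/2 → posterior Inverse-Gamma(17/6, 4361/160)
obs 4: x=-5/4 → posterior Inverse-Gamma(10/3, 2243/80)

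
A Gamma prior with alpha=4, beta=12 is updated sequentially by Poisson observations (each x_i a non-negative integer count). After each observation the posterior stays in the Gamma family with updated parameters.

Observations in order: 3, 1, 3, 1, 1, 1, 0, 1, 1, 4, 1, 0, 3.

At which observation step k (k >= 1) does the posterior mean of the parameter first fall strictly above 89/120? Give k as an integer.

obs 1: x=3 → posterior Gamma(7, 13)
obs 2: x=1 → posterior Gamma(8, 14)
obs 3: x=3 → posterior Gamma(11, 15)
obs 4: x=1 → posterior Gamma(12, 16)
obs 5: x=1 → posterior Gamma(13, 17)
obs 6: x=1 → posterior Gamma(14, 18)
obs 7: x=0 → posterior Gamma(14, 19)
obs 8: x=1 → posterior Gamma(15, 20)
obs 9: x=1 → posterior Gamma(16, 21)
obs 10: x=4 → posterior Gamma(20, 22)
obs 11: x=1 → posterior Gamma(21, 23)
obs 12: x=0 → posterior Gamma(21, 24)
obs 13: x=3 → posterior Gamma(24, 25)

k = 4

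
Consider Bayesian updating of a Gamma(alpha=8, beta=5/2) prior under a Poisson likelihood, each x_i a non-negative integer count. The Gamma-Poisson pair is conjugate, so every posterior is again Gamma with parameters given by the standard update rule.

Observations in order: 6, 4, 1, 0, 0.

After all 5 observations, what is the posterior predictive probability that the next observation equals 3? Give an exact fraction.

235871544053649902343750000/1174562876521148458974062689

obs 1: x=6 → posterior Gamma(14, 7/2)
obs 2: x=4 → posterior Gamma(18, 9/2)
obs 3: x=1 → posterior Gamma(19, 11/2)
obs 4: x=0 → posterior Gamma(19, 13/2)
obs 5: x=0 → posterior Gamma(19, 15/2)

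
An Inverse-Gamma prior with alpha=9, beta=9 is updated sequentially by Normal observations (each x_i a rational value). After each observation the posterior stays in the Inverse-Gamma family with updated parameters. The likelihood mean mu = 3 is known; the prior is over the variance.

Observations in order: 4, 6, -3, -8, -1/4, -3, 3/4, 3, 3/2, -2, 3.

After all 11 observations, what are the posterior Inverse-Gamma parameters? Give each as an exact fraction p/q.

alpha=29/2, beta=2111/16

obs 1: x=4 → posterior Inverse-Gamma(19/2, 19/2)
obs 2: x=6 → posterior Inverse-Gamma(10, 14)
obs 3: x=-3 → posterior Inverse-Gamma(21/2, 32)
obs 4: x=-8 → posterior Inverse-Gamma(11, 185/2)
obs 5: x=-1/4 → posterior Inverse-Gamma(23/2, 3129/32)
obs 6: x=-3 → posterior Inverse-Gamma(12, 3705/32)
obs 7: x=3/4 → posterior Inverse-Gamma(25/2, 1893/16)
obs 8: x=3 → posterior Inverse-Gamma(13, 1893/16)
obs 9: x=3/2 → posterior Inverse-Gamma(27/2, 1911/16)
obs 10: x=-2 → posterior Inverse-Gamma(14, 2111/16)
obs 11: x=3 → posterior Inverse-Gamma(29/2, 2111/16)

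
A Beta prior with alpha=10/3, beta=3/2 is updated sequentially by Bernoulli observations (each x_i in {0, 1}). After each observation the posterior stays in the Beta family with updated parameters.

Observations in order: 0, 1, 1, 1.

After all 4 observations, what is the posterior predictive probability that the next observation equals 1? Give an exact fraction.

38/53

obs 1: x=0 → posterior Beta(10/3, 5/2)
obs 2: x=1 → posterior Beta(13/3, 5/2)
obs 3: x=1 → posterior Beta(16/3, 5/2)
obs 4: x=1 → posterior Beta(19/3, 5/2)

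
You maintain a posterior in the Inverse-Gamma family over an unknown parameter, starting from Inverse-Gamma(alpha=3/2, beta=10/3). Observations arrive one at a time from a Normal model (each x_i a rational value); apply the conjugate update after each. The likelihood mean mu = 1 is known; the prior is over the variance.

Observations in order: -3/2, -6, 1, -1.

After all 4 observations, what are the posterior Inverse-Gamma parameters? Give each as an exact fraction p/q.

obs 1: x=-3/2 → posterior Inverse-Gamma(2, 155/24)
obs 2: x=-6 → posterior Inverse-Gamma(5/2, 743/24)
obs 3: x=1 → posterior Inverse-Gamma(3, 743/24)
obs 4: x=-1 → posterior Inverse-Gamma(7/2, 791/24)

alpha=7/2, beta=791/24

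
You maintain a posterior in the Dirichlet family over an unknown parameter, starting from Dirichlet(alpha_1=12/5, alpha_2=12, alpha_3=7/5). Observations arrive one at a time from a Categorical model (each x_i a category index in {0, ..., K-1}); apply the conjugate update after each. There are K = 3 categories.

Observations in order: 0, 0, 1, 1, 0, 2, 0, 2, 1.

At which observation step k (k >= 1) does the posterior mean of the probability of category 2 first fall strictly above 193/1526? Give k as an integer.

k = 8

obs 1: x=0 → posterior Dirichlet(17/5, 12, 7/5)
obs 2: x=0 → posterior Dirichlet(22/5, 12, 7/5)
obs 3: x=1 → posterior Dirichlet(22/5, 13, 7/5)
obs 4: x=1 → posterior Dirichlet(22/5, 14, 7/5)
obs 5: x=0 → posterior Dirichlet(27/5, 14, 7/5)
obs 6: x=2 → posterior Dirichlet(27/5, 14, 12/5)
obs 7: x=0 → posterior Dirichlet(32/5, 14, 12/5)
obs 8: x=2 → posterior Dirichlet(32/5, 14, 17/5)
obs 9: x=1 → posterior Dirichlet(32/5, 15, 17/5)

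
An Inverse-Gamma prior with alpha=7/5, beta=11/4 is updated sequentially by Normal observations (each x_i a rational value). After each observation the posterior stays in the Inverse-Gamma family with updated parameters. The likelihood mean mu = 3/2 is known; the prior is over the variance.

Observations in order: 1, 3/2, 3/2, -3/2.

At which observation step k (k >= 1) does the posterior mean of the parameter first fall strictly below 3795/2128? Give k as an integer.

obs 1: x=1 → posterior Inverse-Gamma(19/10, 23/8)
obs 2: x=3/2 → posterior Inverse-Gamma(12/5, 23/8)
obs 3: x=3/2 → posterior Inverse-Gamma(29/10, 23/8)
obs 4: x=-3/2 → posterior Inverse-Gamma(17/5, 59/8)

k = 3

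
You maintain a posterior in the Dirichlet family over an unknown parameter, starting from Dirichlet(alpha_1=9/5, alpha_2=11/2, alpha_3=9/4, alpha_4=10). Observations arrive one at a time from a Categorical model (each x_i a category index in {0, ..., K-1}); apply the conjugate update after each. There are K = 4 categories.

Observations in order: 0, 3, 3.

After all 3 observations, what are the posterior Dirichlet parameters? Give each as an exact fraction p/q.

obs 1: x=0 → posterior Dirichlet(14/5, 11/2, 9/4, 10)
obs 2: x=3 → posterior Dirichlet(14/5, 11/2, 9/4, 11)
obs 3: x=3 → posterior Dirichlet(14/5, 11/2, 9/4, 12)

alpha_1=14/5, alpha_2=11/2, alpha_3=9/4, alpha_4=12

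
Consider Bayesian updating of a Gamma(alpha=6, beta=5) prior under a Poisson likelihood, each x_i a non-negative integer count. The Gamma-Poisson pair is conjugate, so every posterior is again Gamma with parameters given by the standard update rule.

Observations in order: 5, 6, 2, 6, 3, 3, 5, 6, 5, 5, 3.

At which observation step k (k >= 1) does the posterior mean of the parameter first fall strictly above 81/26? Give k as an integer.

obs 1: x=5 → posterior Gamma(11, 6)
obs 2: x=6 → posterior Gamma(17, 7)
obs 3: x=2 → posterior Gamma(19, 8)
obs 4: x=6 → posterior Gamma(25, 9)
obs 5: x=3 → posterior Gamma(28, 10)
obs 6: x=3 → posterior Gamma(31, 11)
obs 7: x=5 → posterior Gamma(36, 12)
obs 8: x=6 → posterior Gamma(42, 13)
obs 9: x=5 → posterior Gamma(47, 14)
obs 10: x=5 → posterior Gamma(52, 15)
obs 11: x=3 → posterior Gamma(55, 16)

k = 8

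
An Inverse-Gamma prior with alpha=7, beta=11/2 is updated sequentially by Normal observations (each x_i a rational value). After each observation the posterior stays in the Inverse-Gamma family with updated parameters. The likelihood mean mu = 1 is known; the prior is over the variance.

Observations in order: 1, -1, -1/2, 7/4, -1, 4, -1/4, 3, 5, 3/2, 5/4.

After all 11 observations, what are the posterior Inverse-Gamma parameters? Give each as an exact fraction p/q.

alpha=25/2, beta=843/32

obs 1: x=1 → posterior Inverse-Gamma(15/2, 11/2)
obs 2: x=-1 → posterior Inverse-Gamma(8, 15/2)
obs 3: x=-1/2 → posterior Inverse-Gamma(17/2, 69/8)
obs 4: x=7/4 → posterior Inverse-Gamma(9, 285/32)
obs 5: x=-1 → posterior Inverse-Gamma(19/2, 349/32)
obs 6: x=4 → posterior Inverse-Gamma(10, 493/32)
obs 7: x=-1/4 → posterior Inverse-Gamma(21/2, 259/16)
obs 8: x=3 → posterior Inverse-Gamma(11, 291/16)
obs 9: x=5 → posterior Inverse-Gamma(23/2, 419/16)
obs 10: x=3/2 → posterior Inverse-Gamma(12, 421/16)
obs 11: x=5/4 → posterior Inverse-Gamma(25/2, 843/32)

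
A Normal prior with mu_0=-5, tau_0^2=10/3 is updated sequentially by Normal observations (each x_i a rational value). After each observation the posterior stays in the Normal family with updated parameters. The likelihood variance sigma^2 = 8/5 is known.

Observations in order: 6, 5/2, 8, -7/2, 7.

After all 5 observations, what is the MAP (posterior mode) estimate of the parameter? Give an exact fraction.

obs 1: x=6 → posterior Normal(90/37, 40/37)
obs 2: x=5/2 → posterior Normal(305/124, 20/31)
obs 3: x=8 → posterior Normal(235/58, 40/87)
obs 4: x=-7/2 → posterior Normal(265/112, 5/14)
obs 5: x=7 → posterior Normal(440/137, 40/137)

440/137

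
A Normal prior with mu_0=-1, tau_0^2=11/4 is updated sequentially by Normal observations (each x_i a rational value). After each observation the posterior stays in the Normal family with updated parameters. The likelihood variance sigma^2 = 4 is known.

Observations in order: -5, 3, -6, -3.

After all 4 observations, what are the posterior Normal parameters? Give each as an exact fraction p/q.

mu_0=-137/60, tau_0^2=11/15

obs 1: x=-5 → posterior Normal(-71/27, 44/27)
obs 2: x=3 → posterior Normal(-1, 22/19)
obs 3: x=-6 → posterior Normal(-104/49, 44/49)
obs 4: x=-3 → posterior Normal(-137/60, 11/15)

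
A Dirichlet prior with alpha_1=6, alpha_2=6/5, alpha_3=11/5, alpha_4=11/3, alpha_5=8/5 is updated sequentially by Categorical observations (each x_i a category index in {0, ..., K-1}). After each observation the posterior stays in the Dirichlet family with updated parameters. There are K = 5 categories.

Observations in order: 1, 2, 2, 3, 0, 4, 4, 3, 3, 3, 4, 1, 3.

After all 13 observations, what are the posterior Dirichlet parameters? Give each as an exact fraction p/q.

obs 1: x=1 → posterior Dirichlet(6, 11/5, 11/5, 11/3, 8/5)
obs 2: x=2 → posterior Dirichlet(6, 11/5, 16/5, 11/3, 8/5)
obs 3: x=2 → posterior Dirichlet(6, 11/5, 21/5, 11/3, 8/5)
obs 4: x=3 → posterior Dirichlet(6, 11/5, 21/5, 14/3, 8/5)
obs 5: x=0 → posterior Dirichlet(7, 11/5, 21/5, 14/3, 8/5)
obs 6: x=4 → posterior Dirichlet(7, 11/5, 21/5, 14/3, 13/5)
obs 7: x=4 → posterior Dirichlet(7, 11/5, 21/5, 14/3, 18/5)
obs 8: x=3 → posterior Dirichlet(7, 11/5, 21/5, 17/3, 18/5)
obs 9: x=3 → posterior Dirichlet(7, 11/5, 21/5, 20/3, 18/5)
obs 10: x=3 → posterior Dirichlet(7, 11/5, 21/5, 23/3, 18/5)
obs 11: x=4 → posterior Dirichlet(7, 11/5, 21/5, 23/3, 23/5)
obs 12: x=1 → posterior Dirichlet(7, 16/5, 21/5, 23/3, 23/5)
obs 13: x=3 → posterior Dirichlet(7, 16/5, 21/5, 26/3, 23/5)

alpha_1=7, alpha_2=16/5, alpha_3=21/5, alpha_4=26/3, alpha_5=23/5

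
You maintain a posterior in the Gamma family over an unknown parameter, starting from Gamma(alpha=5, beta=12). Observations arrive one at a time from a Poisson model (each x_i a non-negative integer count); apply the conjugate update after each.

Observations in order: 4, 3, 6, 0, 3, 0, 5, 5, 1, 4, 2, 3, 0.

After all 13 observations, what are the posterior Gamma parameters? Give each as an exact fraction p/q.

obs 1: x=4 → posterior Gamma(9, 13)
obs 2: x=3 → posterior Gamma(12, 14)
obs 3: x=6 → posterior Gamma(18, 15)
obs 4: x=0 → posterior Gamma(18, 16)
obs 5: x=3 → posterior Gamma(21, 17)
obs 6: x=0 → posterior Gamma(21, 18)
obs 7: x=5 → posterior Gamma(26, 19)
obs 8: x=5 → posterior Gamma(31, 20)
obs 9: x=1 → posterior Gamma(32, 21)
obs 10: x=4 → posterior Gamma(36, 22)
obs 11: x=2 → posterior Gamma(38, 23)
obs 12: x=3 → posterior Gamma(41, 24)
obs 13: x=0 → posterior Gamma(41, 25)

alpha=41, beta=25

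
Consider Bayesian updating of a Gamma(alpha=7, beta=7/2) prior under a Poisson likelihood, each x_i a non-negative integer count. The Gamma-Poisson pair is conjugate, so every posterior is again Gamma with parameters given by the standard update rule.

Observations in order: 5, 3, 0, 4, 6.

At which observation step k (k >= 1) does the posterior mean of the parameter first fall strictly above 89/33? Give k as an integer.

k = 2

obs 1: x=5 → posterior Gamma(12, 9/2)
obs 2: x=3 → posterior Gamma(15, 11/2)
obs 3: x=0 → posterior Gamma(15, 13/2)
obs 4: x=4 → posterior Gamma(19, 15/2)
obs 5: x=6 → posterior Gamma(25, 17/2)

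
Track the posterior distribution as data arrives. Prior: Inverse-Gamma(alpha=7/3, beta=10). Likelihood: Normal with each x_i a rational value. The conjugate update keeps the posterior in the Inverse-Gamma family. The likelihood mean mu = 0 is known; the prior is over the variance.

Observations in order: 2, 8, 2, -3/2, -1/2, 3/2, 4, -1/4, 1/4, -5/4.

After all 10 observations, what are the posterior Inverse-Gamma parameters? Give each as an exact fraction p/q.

obs 1: x=2 → posterior Inverse-Gamma(17/6, 12)
obs 2: x=8 → posterior Inverse-Gamma(10/3, 44)
obs 3: x=2 → posterior Inverse-Gamma(23/6, 46)
obs 4: x=-3/2 → posterior Inverse-Gamma(13/3, 377/8)
obs 5: x=-1/2 → posterior Inverse-Gamma(29/6, 189/4)
obs 6: x=3/2 → posterior Inverse-Gamma(16/3, 387/8)
obs 7: x=4 → posterior Inverse-Gamma(35/6, 451/8)
obs 8: x=-1/4 → posterior Inverse-Gamma(19/3, 1805/32)
obs 9: x=1/4 → posterior Inverse-Gamma(41/6, 903/16)
obs 10: x=-5/4 → posterior Inverse-Gamma(22/3, 1831/32)

alpha=22/3, beta=1831/32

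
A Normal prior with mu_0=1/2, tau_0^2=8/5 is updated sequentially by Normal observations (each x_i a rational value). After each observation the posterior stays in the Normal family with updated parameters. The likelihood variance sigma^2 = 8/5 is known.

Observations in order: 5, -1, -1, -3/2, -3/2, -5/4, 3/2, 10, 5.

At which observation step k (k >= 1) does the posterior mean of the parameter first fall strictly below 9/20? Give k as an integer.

k = 4

obs 1: x=5 → posterior Normal(11/4, 4/5)
obs 2: x=-1 → posterior Normal(3/2, 8/15)
obs 3: x=-1 → posterior Normal(7/8, 2/5)
obs 4: x=-3/2 → posterior Normal(2/5, 8/25)
obs 5: x=-3/2 → posterior Normal(1/12, 4/15)
obs 6: x=-5/4 → posterior Normal(-3/28, 8/35)
obs 7: x=3/2 → posterior Normal(3/32, 1/5)
obs 8: x=10 → posterior Normal(43/36, 8/45)
obs 9: x=5 → posterior Normal(63/40, 4/25)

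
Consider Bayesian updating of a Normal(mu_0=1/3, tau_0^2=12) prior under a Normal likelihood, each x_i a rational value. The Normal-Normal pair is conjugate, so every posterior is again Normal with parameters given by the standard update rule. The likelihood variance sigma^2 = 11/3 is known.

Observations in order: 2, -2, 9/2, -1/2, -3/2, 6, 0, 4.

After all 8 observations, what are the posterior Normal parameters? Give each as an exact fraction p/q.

mu_0=1361/897, tau_0^2=132/299

obs 1: x=2 → posterior Normal(227/141, 132/47)
obs 2: x=-2 → posterior Normal(11/249, 132/83)
obs 3: x=9/2 → posterior Normal(71/51, 132/119)
obs 4: x=-1/2 → posterior Normal(443/465, 132/155)
obs 5: x=-3/2 → posterior Normal(281/573, 132/191)
obs 6: x=6 → posterior Normal(929/681, 132/227)
obs 7: x=0 → posterior Normal(929/789, 132/263)
obs 8: x=4 → posterior Normal(1361/897, 132/299)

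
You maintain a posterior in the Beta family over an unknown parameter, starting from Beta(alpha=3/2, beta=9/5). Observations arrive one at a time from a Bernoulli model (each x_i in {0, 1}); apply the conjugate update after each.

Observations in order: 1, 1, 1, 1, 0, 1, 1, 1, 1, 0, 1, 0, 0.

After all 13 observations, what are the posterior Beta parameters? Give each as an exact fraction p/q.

obs 1: x=1 → posterior Beta(5/2, 9/5)
obs 2: x=1 → posterior Beta(7/2, 9/5)
obs 3: x=1 → posterior Beta(9/2, 9/5)
obs 4: x=1 → posterior Beta(11/2, 9/5)
obs 5: x=0 → posterior Beta(11/2, 14/5)
obs 6: x=1 → posterior Beta(13/2, 14/5)
obs 7: x=1 → posterior Beta(15/2, 14/5)
obs 8: x=1 → posterior Beta(17/2, 14/5)
obs 9: x=1 → posterior Beta(19/2, 14/5)
obs 10: x=0 → posterior Beta(19/2, 19/5)
obs 11: x=1 → posterior Beta(21/2, 19/5)
obs 12: x=0 → posterior Beta(21/2, 24/5)
obs 13: x=0 → posterior Beta(21/2, 29/5)

alpha=21/2, beta=29/5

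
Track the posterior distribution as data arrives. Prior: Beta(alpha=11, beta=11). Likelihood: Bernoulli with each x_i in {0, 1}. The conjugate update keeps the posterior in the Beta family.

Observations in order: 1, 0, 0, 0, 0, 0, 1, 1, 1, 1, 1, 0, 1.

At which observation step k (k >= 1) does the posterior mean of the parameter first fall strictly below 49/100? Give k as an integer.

obs 1: x=1 → posterior Beta(12, 11)
obs 2: x=0 → posterior Beta(12, 12)
obs 3: x=0 → posterior Beta(12, 13)
obs 4: x=0 → posterior Beta(12, 14)
obs 5: x=0 → posterior Beta(12, 15)
obs 6: x=0 → posterior Beta(12, 16)
obs 7: x=1 → posterior Beta(13, 16)
obs 8: x=1 → posterior Beta(14, 16)
obs 9: x=1 → posterior Beta(15, 16)
obs 10: x=1 → posterior Beta(16, 16)
obs 11: x=1 → posterior Beta(17, 16)
obs 12: x=0 → posterior Beta(17, 17)
obs 13: x=1 → posterior Beta(18, 17)

k = 3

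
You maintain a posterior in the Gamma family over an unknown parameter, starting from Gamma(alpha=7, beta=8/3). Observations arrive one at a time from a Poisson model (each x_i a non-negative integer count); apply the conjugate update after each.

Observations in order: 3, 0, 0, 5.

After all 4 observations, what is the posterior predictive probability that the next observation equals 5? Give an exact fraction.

obs 1: x=3 → posterior Gamma(10, 11/3)
obs 2: x=0 → posterior Gamma(10, 14/3)
obs 3: x=0 → posterior Gamma(10, 17/3)
obs 4: x=5 → posterior Gamma(15, 20/3)

92589391872000000000000000/1716155831334586342923895201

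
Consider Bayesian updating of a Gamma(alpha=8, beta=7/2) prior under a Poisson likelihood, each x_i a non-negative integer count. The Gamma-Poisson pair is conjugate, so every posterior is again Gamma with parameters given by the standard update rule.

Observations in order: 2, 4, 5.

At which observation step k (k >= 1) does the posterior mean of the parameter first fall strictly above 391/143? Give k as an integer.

obs 1: x=2 → posterior Gamma(10, 9/2)
obs 2: x=4 → posterior Gamma(14, 11/2)
obs 3: x=5 → posterior Gamma(19, 13/2)

k = 3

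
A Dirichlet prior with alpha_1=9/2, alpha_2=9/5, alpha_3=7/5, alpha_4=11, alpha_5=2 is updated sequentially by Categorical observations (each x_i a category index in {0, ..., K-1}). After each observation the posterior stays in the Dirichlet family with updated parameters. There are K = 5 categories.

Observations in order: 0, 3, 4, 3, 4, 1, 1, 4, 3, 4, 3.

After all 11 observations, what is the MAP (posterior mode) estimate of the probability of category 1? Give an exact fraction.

obs 1: x=0 → posterior Dirichlet(11/2, 9/5, 7/5, 11, 2)
obs 2: x=3 → posterior Dirichlet(11/2, 9/5, 7/5, 12, 2)
obs 3: x=4 → posterior Dirichlet(11/2, 9/5, 7/5, 12, 3)
obs 4: x=3 → posterior Dirichlet(11/2, 9/5, 7/5, 13, 3)
obs 5: x=4 → posterior Dirichlet(11/2, 9/5, 7/5, 13, 4)
obs 6: x=1 → posterior Dirichlet(11/2, 14/5, 7/5, 13, 4)
obs 7: x=1 → posterior Dirichlet(11/2, 19/5, 7/5, 13, 4)
obs 8: x=4 → posterior Dirichlet(11/2, 19/5, 7/5, 13, 5)
obs 9: x=3 → posterior Dirichlet(11/2, 19/5, 7/5, 14, 5)
obs 10: x=4 → posterior Dirichlet(11/2, 19/5, 7/5, 14, 6)
obs 11: x=3 → posterior Dirichlet(11/2, 19/5, 7/5, 15, 6)

28/267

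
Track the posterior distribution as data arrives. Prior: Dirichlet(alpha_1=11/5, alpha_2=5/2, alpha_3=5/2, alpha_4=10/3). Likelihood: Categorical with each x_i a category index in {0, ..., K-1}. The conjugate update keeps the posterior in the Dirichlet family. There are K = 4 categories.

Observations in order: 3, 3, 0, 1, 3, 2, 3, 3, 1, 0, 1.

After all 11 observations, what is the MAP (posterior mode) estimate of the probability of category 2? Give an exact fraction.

obs 1: x=3 → posterior Dirichlet(11/5, 5/2, 5/2, 13/3)
obs 2: x=3 → posterior Dirichlet(11/5, 5/2, 5/2, 16/3)
obs 3: x=0 → posterior Dirichlet(16/5, 5/2, 5/2, 16/3)
obs 4: x=1 → posterior Dirichlet(16/5, 7/2, 5/2, 16/3)
obs 5: x=3 → posterior Dirichlet(16/5, 7/2, 5/2, 19/3)
obs 6: x=2 → posterior Dirichlet(16/5, 7/2, 7/2, 19/3)
obs 7: x=3 → posterior Dirichlet(16/5, 7/2, 7/2, 22/3)
obs 8: x=3 → posterior Dirichlet(16/5, 7/2, 7/2, 25/3)
obs 9: x=1 → posterior Dirichlet(16/5, 9/2, 7/2, 25/3)
obs 10: x=0 → posterior Dirichlet(21/5, 9/2, 7/2, 25/3)
obs 11: x=1 → posterior Dirichlet(21/5, 11/2, 7/2, 25/3)

75/526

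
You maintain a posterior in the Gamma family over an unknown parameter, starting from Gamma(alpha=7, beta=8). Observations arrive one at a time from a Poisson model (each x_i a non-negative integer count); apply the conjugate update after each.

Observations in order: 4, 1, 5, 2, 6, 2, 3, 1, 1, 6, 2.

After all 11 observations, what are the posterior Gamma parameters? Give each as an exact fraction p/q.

alpha=40, beta=19

obs 1: x=4 → posterior Gamma(11, 9)
obs 2: x=1 → posterior Gamma(12, 10)
obs 3: x=5 → posterior Gamma(17, 11)
obs 4: x=2 → posterior Gamma(19, 12)
obs 5: x=6 → posterior Gamma(25, 13)
obs 6: x=2 → posterior Gamma(27, 14)
obs 7: x=3 → posterior Gamma(30, 15)
obs 8: x=1 → posterior Gamma(31, 16)
obs 9: x=1 → posterior Gamma(32, 17)
obs 10: x=6 → posterior Gamma(38, 18)
obs 11: x=2 → posterior Gamma(40, 19)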